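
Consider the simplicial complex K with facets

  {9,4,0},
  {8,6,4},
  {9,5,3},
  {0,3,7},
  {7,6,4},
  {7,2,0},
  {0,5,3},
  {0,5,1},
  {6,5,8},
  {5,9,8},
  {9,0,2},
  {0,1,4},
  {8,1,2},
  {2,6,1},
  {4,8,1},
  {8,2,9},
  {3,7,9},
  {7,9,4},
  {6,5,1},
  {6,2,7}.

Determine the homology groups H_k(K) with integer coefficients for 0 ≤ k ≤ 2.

Order the vertices as 0 < 1 < 2 < 3 < 4 < 5 < 6 < 7 < 8 < 9. Listing each simplex with vertices in this order, K has dimension 2 with simplices:

  0-simplices (10): [0], [1], [2], [3], [4], [5], [6], [7], [8], [9]
  1-simplices (30): (30 of them)
  2-simplices (20): (20 of them)

giving chain groups C_0 ≅ Z^10, C_1 ≅ Z^30, C_2 ≅ Z^20.

∂_1: C_1 → C_0 sends each edge [p,q] (with p < q) to q − p. For instance
  ∂[4,7] = [7] − [4].
The 10×30 boundary matrix has rank 9 and Smith normal form diag(1,1,1,1,1,1,1,1,1).

Boundary ∂_2: C_2 → C_1 acts by ∂[p,q,r] = [q,r] − [p,r] + [p,q]. For instance
  ∂[0,1,4] = [1,4] − [0,4] + [0,1],
  ∂[2,6,7] = [6,7] − [2,7] + [2,6].
This gives a 30×20 integer matrix of rank 20; reducing to Smith normal form yields diagonal entries (1,1,1,1,1,1,1,1,1,1,1,1,1,1,1,1,1,1,1,2).

Reading off H_k = ker ∂_k / im ∂_{k+1}:

  H_0: rank C_0 − rank ∂_1 = 10 − 9 = 1, and the invariant factors of ∂_1 are all 1, so H_0 ≅ Z.
  H_1: rank ker ∂_1 − rank ∂_2 = (30 − 9) − 20 = 1, and ∂_2 has invariant factor 2 > 1, so H_1 ≅ Z ⊕ Z_2.
  H_2: rank ker ∂_2 − rank ∂_3 = (20 − 20) − 0 = 0, and there is no ∂_3, so H_2 ≅ 0.

H_0 = Z,  H_1 = Z ⊕ Z_2,  H_2 = 0.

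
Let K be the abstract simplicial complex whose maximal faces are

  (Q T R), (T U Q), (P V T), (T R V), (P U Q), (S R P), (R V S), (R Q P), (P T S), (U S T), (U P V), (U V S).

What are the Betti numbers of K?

b_0 = 1, b_1 = 0, b_2 = 0.

We work with the vertex ordering P < Q < R < S < T < U < V. The simplices of K, each written with vertices in increasing order, are:

  0-simplices (7): P, Q, R, S, T, U, V
  1-simplices (18): PQ, PR, PS, PT, PU, PV, QR, QT, QU, RS, RT, RV, ST, SU, SV, TU, TV, UV
  2-simplices (12): PQR, PQU, PRS, PST, PTV, PUV, QRT, QTU, RSV, RTV, STU, SUV

Hence C_0 ≅ Z^7, C_1 ≅ Z^18, C_2 ≅ Z^12.

Boundary ∂_1: C_1 → C_0 maps an edge to its endpoints' difference, ∂[p,q] = q − p. For instance
  ∂PU = U − P.
The resulting 7×18 matrix has rank 6, and its Smith normal form has invariant factors (1,1,1,1,1,1).

Boundary ∂_2: C_2 → C_1 acts by ∂[p,q,r] = [q,r] − [p,r] + [p,q]. For instance
  ∂RSV = SV − RV + RS,
  ∂QRT = RT − QT + QR.
The 18×12 boundary matrix has rank 12 and Smith normal form diag(1,1,1,1,1,1,1,1,1,1,1,2).

Now H_k = ker ∂_k / im ∂_{k+1}, so:

  H_0: rank C_0 − rank ∂_1 = 7 − 6 = 1, and the invariant factors of ∂_1 are all 1, so H_0 = Z.
  H_1: rank ker ∂_1 − rank ∂_2 = (18 − 6) − 12 = 0, and ∂_2 has invariant factor 2 > 1, so H_1 = Z/2.
  H_2: rank ker ∂_2 − rank ∂_3 = (12 − 12) − 0 = 0, and there is no ∂_3, so H_2 = 0.

As a check, the Euler characteristic is 7 − 18 + 12 = 1, which agrees with 1 − 0 + 0 = 1.

Hence the Betti numbers are b_0 = 1, b_1 = 0, b_2 = 0.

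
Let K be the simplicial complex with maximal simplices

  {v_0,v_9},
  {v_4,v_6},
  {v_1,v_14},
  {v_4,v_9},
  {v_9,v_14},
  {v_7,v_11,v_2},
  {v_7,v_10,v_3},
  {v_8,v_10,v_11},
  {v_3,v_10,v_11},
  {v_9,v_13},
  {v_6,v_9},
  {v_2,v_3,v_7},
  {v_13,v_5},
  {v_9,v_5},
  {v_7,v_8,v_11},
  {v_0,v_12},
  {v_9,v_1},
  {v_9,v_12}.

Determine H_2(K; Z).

H_2 = 0.

Take the total order v_0 < v_1 < v_2 < v_3 < v_4 < v_5 < v_6 < v_7 < v_8 < v_9 < v_10 < v_11 < v_12 < v_13 < v_14 on the vertex set. Then K (dimension 2) consists of the simplices:

  0-simplices (15): [v_0], [v_1], [v_2], [v_3], [v_4], [v_5], [v_6], [v_7], [v_8], [v_9], [v_10], [v_11], [v_12], [v_13], [v_14]
  1-simplices (24): (24 of them)
  2-simplices (6): [v_2,v_3,v_7], [v_2,v_7,v_11], [v_3,v_7,v_10], [v_3,v_10,v_11], [v_7,v_8,v_11], [v_8,v_10,v_11]

Hence C_0 ≅ Z^15, C_1 ≅ Z^24, C_2 ≅ Z^6.

The boundary map ∂_1: C_1 → C_0 sends each edge [p,q] (with p < q) to q − p.
This gives a 15×24 integer matrix of rank 13; reducing to Smith normal form yields diagonal entries (1,1,1,1,1,1,1,1,1,1,1,1,1).

∂_2: C_2 → C_1 sends each 2-simplex [p,q,r] to [q,r] − [p,r] + [p,q]. For instance
  ∂[v_2,v_7,v_11] = [v_7,v_11] − [v_2,v_11] + [v_2,v_7],
  ∂[v_7,v_8,v_11] = [v_8,v_11] − [v_7,v_11] + [v_7,v_8].
As a 24×6 matrix over Z this has rank 6, with invariant factors (1,1,1,1,1,1).

Computing H_k = (kernel of ∂_k) / (image of ∂_{k+1}):

  H_2: rank ker ∂_2 − rank ∂_3 = (6 − 6) − 0 = 0, and there is no ∂_3, so H_2 = 0.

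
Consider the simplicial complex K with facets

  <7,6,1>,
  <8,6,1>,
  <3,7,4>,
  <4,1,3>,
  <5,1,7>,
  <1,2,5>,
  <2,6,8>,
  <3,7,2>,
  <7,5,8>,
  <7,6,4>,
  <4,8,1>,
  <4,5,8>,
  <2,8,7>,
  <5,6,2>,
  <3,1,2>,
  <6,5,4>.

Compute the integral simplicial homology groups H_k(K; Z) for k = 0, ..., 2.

H_0 = Z,  H_1 = Z^2,  H_2 = Z.

We work with the vertex ordering 1 < 2 < 3 < 4 < 5 < 6 < 7 < 8. The simplices of K, each written with vertices in increasing order, are:

  0-simplices (8): [1], [2], [3], [4], [5], [6], [7], [8]
  1-simplices (24): (24 of them)
  2-simplices (16): [1,2,3], [1,2,5], [1,3,4], [1,4,8], [1,5,7], [1,6,7], [1,6,8], [2,3,7], [2,5,6], [2,6,8], [2,7,8], [3,4,7], [4,5,6], [4,5,8], [4,6,7], [5,7,8]

giving chain groups C_0 ≅ Z^8, C_1 ≅ Z^24, C_2 ≅ Z^16.

The boundary map ∂_1: C_1 → C_0 sends each edge [p,q] (with p < q) to q − p. For instance
  ∂[1,2] = [2] − [1].
The resulting 8×24 matrix has rank 7, and its Smith normal form has invariant factors (1,1,1,1,1,1,1).

∂_2: C_2 → C_1 acts by ∂[p,q,r] = [q,r] − [p,r] + [p,q]. For instance
  ∂[4,6,7] = [6,7] − [4,7] + [4,6],
  ∂[1,3,4] = [3,4] − [1,4] + [1,3].
The resulting 24×16 matrix has rank 15, and its Smith normal form has invariant factors (1,1,1,1,1,1,1,1,1,1,1,1,1,1,1).

Reading off H_k = ker ∂_k / im ∂_{k+1}:

  H_0: rank C_0 − rank ∂_1 = 8 − 7 = 1, and the invariant factors of ∂_1 are all 1, so H_0 = Z.
  H_1: rank ker ∂_1 − rank ∂_2 = (24 − 7) − 15 = 2, and the invariant factors of ∂_2 are all 1, so H_1 = Z^2.
  H_2: rank ker ∂_2 − rank ∂_3 = (16 − 15) − 0 = 1, and there is no ∂_3, so H_2 = Z.

(K is a triangulation of the torus T^2.)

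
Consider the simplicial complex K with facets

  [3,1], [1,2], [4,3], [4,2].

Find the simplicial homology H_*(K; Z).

H_0 = Z,  H_1 = Z.

Fix the vertex order 1 < 2 < 3 < 4 and write every simplex with vertices in increasing order. Then dim K = 1 and the simplices of K are:

  0-simplices (4): [1], [2], [3], [4]
  1-simplices (4): [1,2], [1,3], [2,4], [3,4]

giving chain groups C_0 ≅ Z^4, C_1 ≅ Z^4.

The boundary map ∂_1: C_1 → C_0 maps an edge to its endpoints' difference, ∂[p,q] = q − p.
This gives a 4×4 integer matrix of rank 3; reducing to Smith normal form yields diagonal entries (1,1,1).

Reading off H_k = ker ∂_k / im ∂_{k+1}:

  H_0: rank C_0 − rank ∂_1 = 4 − 3 = 1, and the invariant factors of ∂_1 are all 1, so H_0 ≅ Z.
  H_1: rank ker ∂_1 − rank ∂_2 = (4 − 3) − 0 = 1, and there is no ∂_2, so H_1 ≅ Z.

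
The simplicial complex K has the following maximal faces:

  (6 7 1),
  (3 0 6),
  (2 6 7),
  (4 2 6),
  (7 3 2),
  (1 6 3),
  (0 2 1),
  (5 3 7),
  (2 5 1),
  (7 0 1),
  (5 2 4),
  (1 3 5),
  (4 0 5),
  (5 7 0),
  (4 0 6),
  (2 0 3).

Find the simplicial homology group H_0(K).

Order the vertices as 0 < 1 < 2 < 3 < 4 < 5 < 6 < 7. Listing each simplex with vertices in this order, K has dimension 2 with simplices:

  0-simplices (8): [0], [1], [2], [3], [4], [5], [6], [7]
  1-simplices (24): (24 of them)
  2-simplices (16): [0,1,2], [0,1,7], [0,2,3], [0,3,6], [0,4,5], [0,4,6], [0,5,7], [1,2,5], [1,3,5], [1,3,6], [1,6,7], [2,3,7], [2,4,5], [2,4,6], [2,6,7], [3,5,7]

so the chain groups are C_0 ≅ Z^8, C_1 ≅ Z^24, C_2 ≅ Z^16.

The boundary map ∂_1: C_1 → C_0 sends each edge [p,q] (with p < q) to q − p. For instance
  ∂[3,7] = [7] − [3].
The 8×24 boundary matrix has rank 7 and Smith normal form diag(1,1,1,1,1,1,1).

∂_2: C_2 → C_1 acts by ∂[p,q,r] = [q,r] − [p,r] + [p,q]. For instance
  ∂[0,4,5] = [4,5] − [0,5] + [0,4],
  ∂[1,2,5] = [2,5] − [1,5] + [1,2].
This gives a 24×16 integer matrix of rank 15; reducing to Smith normal form yields diagonal entries (1,1,1,1,1,1,1,1,1,1,1,1,1,1,1).

Now H_k = ker ∂_k / im ∂_{k+1}, so:

  H_0: rank C_0 − rank ∂_1 = 8 − 7 = 1, and the invariant factors of ∂_1 are all 1, so H_0 ≅ Z.

(K is a triangulation of the torus T^2.)

H_0 = Z.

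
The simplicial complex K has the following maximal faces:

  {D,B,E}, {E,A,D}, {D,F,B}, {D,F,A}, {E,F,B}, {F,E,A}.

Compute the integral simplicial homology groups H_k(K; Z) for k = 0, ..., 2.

Order the vertices as A < B < D < E < F. Listing each simplex with vertices in this order, K has dimension 2 with simplices:

  0-simplices (5): A, B, D, E, F
  1-simplices (9): AD, AE, AF, BD, BE, BF, DE, DF, EF
  2-simplices (6): ADE, ADF, AEF, BDE, BDF, BEF

giving chain groups C_0 ≅ Z^5, C_1 ≅ Z^9, C_2 ≅ Z^6.

The boundary map ∂_1: C_1 → C_0 is given by ∂[p,q] = [q] − [p]. For instance
  ∂DE = E − D.
The resulting 5×9 matrix has rank 4, and its Smith normal form has invariant factors (1,1,1,1).

The boundary map ∂_2: C_2 → C_1 acts by ∂[p,q,r] = [q,r] − [p,r] + [p,q]. For instance
  ∂BDF = DF − BF + BD,
  ∂AEF = EF − AF + AE.
This gives a 9×6 integer matrix of rank 5; reducing to Smith normal form yields diagonal entries (1,1,1,1,1).

From H_k ≅ ker(∂_k) / im(∂_{k+1}) we obtain:

  H_0: rank C_0 − rank ∂_1 = 5 − 4 = 1, and the invariant factors of ∂_1 are all 1, so H_0 = Z.
  H_1: rank ker ∂_1 − rank ∂_2 = (9 − 4) − 5 = 0, and the invariant factors of ∂_2 are all 1, so H_1 = 0.
  H_2: rank ker ∂_2 − rank ∂_3 = (6 − 5) − 0 = 1, and there is no ∂_3, so H_2 = Z.

H_0 = Z,  H_1 = 0,  H_2 = Z.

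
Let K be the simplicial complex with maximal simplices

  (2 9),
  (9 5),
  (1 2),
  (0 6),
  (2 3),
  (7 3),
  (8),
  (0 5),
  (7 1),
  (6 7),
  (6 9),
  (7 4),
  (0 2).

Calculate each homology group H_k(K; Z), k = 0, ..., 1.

H_0 ≅ Z^2,  H_1 ≅ Z^4.

K has 10 vertices, 12 edges.
rank ∂_0 = 0, rank ∂_1 = 8 ⇒ b_0 = 10 − 0 − 8 = 2; all invariant factors of ∂_1 are 1 so no torsion. So H_0 = Z^2.
rank ∂_1 = 8, rank ∂_2 = 0 ⇒ b_1 = 12 − 8 − 0 = 4. So H_1 = Z^4.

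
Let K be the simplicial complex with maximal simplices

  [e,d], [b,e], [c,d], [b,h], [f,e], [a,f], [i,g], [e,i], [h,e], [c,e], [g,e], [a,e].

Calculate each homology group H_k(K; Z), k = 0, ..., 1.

H_0 = Z,  H_1 = Z^4.

Fix the vertex order a < b < c < d < e < f < g < h < i and write every simplex with vertices in increasing order. Then dim K = 1 and the simplices of K are:

  0-simplices (9): a, b, c, d, e, f, g, h, i
  1-simplices (12): ae, af, be, bh, cd, ce, de, ef, eg, eh, ei, gi

giving chain groups C_0 ≅ Z^9, C_1 ≅ Z^12.

The boundary map ∂_1: C_1 → C_0 sends each edge [p,q] (with p < q) to q − p. For instance
  ∂ae = e − a.
As a 9×12 matrix over Z this has rank 8, with invariant factors (1,1,1,1,1,1,1,1).

Computing H_k = (kernel of ∂_k) / (image of ∂_{k+1}):

  H_0: rank C_0 − rank ∂_1 = 9 − 8 = 1, and the invariant factors of ∂_1 are all 1, so H_0 ≅ Z.
  H_1: rank ker ∂_1 − rank ∂_2 = (12 − 8) − 0 = 4, and there is no ∂_2, so H_1 ≅ Z^4.

As a check, the Euler characteristic is 9 − 12 = -3, which agrees with 1 − 4 = -3.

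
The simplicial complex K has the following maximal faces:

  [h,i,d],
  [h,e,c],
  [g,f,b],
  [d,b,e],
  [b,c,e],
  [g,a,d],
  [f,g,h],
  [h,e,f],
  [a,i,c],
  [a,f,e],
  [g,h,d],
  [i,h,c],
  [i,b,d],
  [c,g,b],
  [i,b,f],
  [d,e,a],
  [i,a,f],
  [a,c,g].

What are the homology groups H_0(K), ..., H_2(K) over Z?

H_0 = Z,  H_1 = Z^2,  H_2 = Z.

Fix the vertex order a < b < c < d < e < f < g < h < i and write every simplex with vertices in increasing order. Then dim K = 2 and the simplices of K are:

  0-simplices (9): a, b, c, d, e, f, g, h, i
  1-simplices (27): ac, ad, ae, af, ag, ai, bc, bd, be, bf, bg, bi, ce, cg, ch, ci, de, dg, dh, di, ef, eh, fg, fh, fi, gh, hi
  2-simplices (18): acg, aci, ade, adg, aef, afi, bce, bcg, bde, bdi, bfg, bfi, ceh, chi, dgh, dhi, efh, fgh

giving chain groups C_0 ≅ Z^9, C_1 ≅ Z^27, C_2 ≅ Z^18.

Boundary ∂_1: C_1 → C_0 maps an edge to its endpoints' difference, ∂[p,q] = q − p.
As a 9×27 matrix over Z this has rank 8, with invariant factors (1,1,1,1,1,1,1,1).

∂_2: C_2 → C_1 maps a triangle to the signed sum of its edges. For instance
  ∂fgh = gh − fh + fg,
  ∂aci = ci − ai + ac.
The 27×18 boundary matrix has rank 17 and Smith normal form diag(1,1,1,1,1,1,1,1,1,1,1,1,1,1,1,1,1).

Computing H_k = (kernel of ∂_k) / (image of ∂_{k+1}):

  H_0: rank C_0 − rank ∂_1 = 9 − 8 = 1, and the invariant factors of ∂_1 are all 1, so H_0 ≅ Z.
  H_1: rank ker ∂_1 − rank ∂_2 = (27 − 8) − 17 = 2, and the invariant factors of ∂_2 are all 1, so H_1 ≅ Z^2.
  H_2: rank ker ∂_2 − rank ∂_3 = (18 − 17) − 0 = 1, and there is no ∂_3, so H_2 ≅ Z.

As a check, the Euler characteristic is 9 − 27 + 18 = 0, which agrees with 1 − 2 + 1 = 0.
(K is a triangulation of the torus T^2.)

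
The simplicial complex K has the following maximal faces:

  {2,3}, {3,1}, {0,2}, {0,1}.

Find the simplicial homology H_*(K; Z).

Fix the vertex order 0 < 1 < 2 < 3 and write every simplex with vertices in increasing order. Then dim K = 1 and the simplices of K are:

  0-simplices (4): [0], [1], [2], [3]
  1-simplices (4): [0,1], [0,2], [1,3], [2,3]

Hence C_0 ≅ Z^4, C_1 ≅ Z^4.

The boundary map ∂_1: C_1 → C_0 is given by ∂[p,q] = [q] − [p].
The 4×4 boundary matrix has rank 3 and Smith normal form diag(1,1,1).

Now H_k = ker ∂_k / im ∂_{k+1}, so:

  H_0: rank C_0 − rank ∂_1 = 4 − 3 = 1, and the invariant factors of ∂_1 are all 1, so H_0 = Z.
  H_1: rank ker ∂_1 − rank ∂_2 = (4 − 3) − 0 = 1, and there is no ∂_2, so H_1 = Z.

As a check, the Euler characteristic is 4 − 4 = 0, which agrees with 1 − 1 = 0.

H_0 = Z,  H_1 = Z.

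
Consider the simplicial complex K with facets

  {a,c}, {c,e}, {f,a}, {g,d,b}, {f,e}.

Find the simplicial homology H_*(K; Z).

H_0 = Z^2,  H_1 = Z,  H_2 = 0.

K has 7 vertices, 7 edges, 1 triangle.
rank ∂_0 = 0, rank ∂_1 = 5 ⇒ b_0 = 7 − 0 − 5 = 2; all invariant factors of ∂_1 are 1 so no torsion. So H_0 = Z^2.
rank ∂_1 = 5, rank ∂_2 = 1 ⇒ b_1 = 7 − 5 − 1 = 1; all invariant factors of ∂_2 are 1 so no torsion. So H_1 = Z.
rank ∂_2 = 1, rank ∂_3 = 0 ⇒ b_2 = 1 − 1 − 0 = 0. So H_2 = 0.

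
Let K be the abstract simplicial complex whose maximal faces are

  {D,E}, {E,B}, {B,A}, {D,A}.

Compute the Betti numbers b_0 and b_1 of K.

b_0 = 1, b_1 = 1.

Take the total order A < B < D < E on the vertex set. Then K (dimension 1) consists of the simplices:

  0-simplices (4): A, B, D, E
  1-simplices (4): AB, AD, BE, DE

giving chain groups C_0 ≅ Z^4, C_1 ≅ Z^4.

Boundary ∂_1: C_1 → C_0 is given by ∂[p,q] = [q] − [p]. For instance
  ∂BE = E − B.
The resulting 4×4 matrix has rank 3, and its Smith normal form has invariant factors (1,1,1).

Reading off H_k = ker ∂_k / im ∂_{k+1}:

  H_0: rank C_0 − rank ∂_1 = 4 − 3 = 1, and the invariant factors of ∂_1 are all 1, so H_0 = Z.
  H_1: rank ker ∂_1 − rank ∂_2 = (4 − 3) − 0 = 1, and there is no ∂_2, so H_1 = Z.

As a check, the Euler characteristic is 4 − 4 = 0, which agrees with 1 − 1 = 0.

Hence the Betti numbers are b_0 = 1, b_1 = 1.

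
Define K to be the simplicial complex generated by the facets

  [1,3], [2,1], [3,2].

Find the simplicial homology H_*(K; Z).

H_0 = Z,  H_1 = Z.

Fix the vertex order 1 < 2 < 3 and write every simplex with vertices in increasing order. Then dim K = 1 and the simplices of K are:

  0-simplices (3): [1], [2], [3]
  1-simplices (3): [1,2], [1,3], [2,3]

so the chain groups are C_0 ≅ Z^3, C_1 ≅ Z^3.

∂_1: C_1 → C_0 maps an edge to its endpoints' difference, ∂[p,q] = q − p.
The 3×3 boundary matrix has rank 2 and Smith normal form diag(1,1).

Reading off H_k = ker ∂_k / im ∂_{k+1}:

  H_0: rank C_0 − rank ∂_1 = 3 − 2 = 1, and the invariant factors of ∂_1 are all 1, so H_0 ≅ Z.
  H_1: rank ker ∂_1 − rank ∂_2 = (3 − 2) − 0 = 1, and there is no ∂_2, so H_1 ≅ Z.

(K is a triangulation of the circle S^1.)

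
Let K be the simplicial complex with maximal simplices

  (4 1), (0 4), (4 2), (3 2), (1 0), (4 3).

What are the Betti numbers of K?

b_0 = 1, b_1 = 2.

Take the total order 0 < 1 < 2 < 3 < 4 on the vertex set. Then K (dimension 1) consists of the simplices:

  0-simplices (5): [0], [1], [2], [3], [4]
  1-simplices (6): [0,1], [0,4], [1,4], [2,3], [2,4], [3,4]

so the chain groups are C_0 ≅ Z^5, C_1 ≅ Z^6.

∂_1: C_1 → C_0 is given by ∂[p,q] = [q] − [p].
As a 5×6 matrix over Z this has rank 4, with invariant factors (1,1,1,1).

From H_k ≅ ker(∂_k) / im(∂_{k+1}) we obtain:

  H_0: rank C_0 − rank ∂_1 = 5 − 4 = 1, and the invariant factors of ∂_1 are all 1, so H_0 = Z.
  H_1: rank ker ∂_1 − rank ∂_2 = (6 − 4) − 0 = 2, and there is no ∂_2, so H_1 = Z^2.

Hence the Betti numbers are b_0 = 1, b_1 = 2.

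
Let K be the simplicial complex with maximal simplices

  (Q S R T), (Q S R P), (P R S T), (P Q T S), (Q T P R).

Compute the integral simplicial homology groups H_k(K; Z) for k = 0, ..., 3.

H_0 ≅ Z,  H_1 = 0,  H_2 = 0,  H_3 ≅ Z.

We work with the vertex ordering P < Q < R < S < T. The simplices of K, each written with vertices in increasing order, are:

  0-simplices (5): P, Q, R, S, T
  1-simplices (10): PQ, PR, PS, PT, QR, QS, QT, RS, RT, ST
  2-simplices (10): PQR, PQS, PQT, PRS, PRT, PST, QRS, QRT, QST, RST
  3-simplices (5): PQRS, PQRT, PQST, PRST, QRST

Hence C_0 ≅ Z^5, C_1 ≅ Z^10, C_2 ≅ Z^10, C_3 ≅ Z^5.

∂_1: C_1 → C_0 is given by ∂[p,q] = [q] − [p]. For instance
  ∂QS = S − Q.
The resulting 5×10 matrix has rank 4, and its Smith normal form has invariant factors (1,1,1,1).

The boundary map ∂_2: C_2 → C_1 maps a triangle to the signed sum of its edges. For instance
  ∂QRT = RT − QT + QR,
  ∂PQR = QR − PR + PQ.
The resulting 10×10 matrix has rank 6, and its Smith normal form has invariant factors (1,1,1,1,1,1).

∂_3: C_3 → C_2 sends each 3-simplex σ to the alternating sum Σ_i (−1)^i (σ with its i-th vertex removed). For instance
  ∂PQRS = QRS − PRS + PQS − PQR,
  ∂QRST = RST − QST + QRT − QRS.
As a 10×5 matrix over Z this has rank 4, with invariant factors (1,1,1,1).

Now H_k = ker ∂_k / im ∂_{k+1}, so:

  H_0: rank C_0 − rank ∂_1 = 5 − 4 = 1, and the invariant factors of ∂_1 are all 1, so H_0 ≅ Z.
  H_1: rank ker ∂_1 − rank ∂_2 = (10 − 4) − 6 = 0, and the invariant factors of ∂_2 are all 1, so H_1 ≅ 0.
  H_2: rank ker ∂_2 − rank ∂_3 = (10 − 6) − 4 = 0, and the invariant factors of ∂_3 are all 1, so H_2 ≅ 0.
  H_3: rank ker ∂_3 − rank ∂_4 = (5 − 4) − 0 = 1, and there is no ∂_4, so H_3 ≅ Z.

As a check, the Euler characteristic is 5 − 10 + 10 − 5 = 0, which agrees with 1 − 0 + 0 − 1 = 0.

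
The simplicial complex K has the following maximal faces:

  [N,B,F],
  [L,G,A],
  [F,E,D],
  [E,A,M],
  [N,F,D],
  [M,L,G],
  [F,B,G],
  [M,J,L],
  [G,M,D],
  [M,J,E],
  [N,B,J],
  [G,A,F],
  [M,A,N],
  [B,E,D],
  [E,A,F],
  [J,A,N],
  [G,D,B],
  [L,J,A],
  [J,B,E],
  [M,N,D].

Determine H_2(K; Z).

H_2 = 0.

K has 10 vertices, 30 edges, 20 triangles.
rank ∂_2 = 20, rank ∂_3 = 0 ⇒ b_2 = 20 − 20 − 0 = 0. So H_2 = 0.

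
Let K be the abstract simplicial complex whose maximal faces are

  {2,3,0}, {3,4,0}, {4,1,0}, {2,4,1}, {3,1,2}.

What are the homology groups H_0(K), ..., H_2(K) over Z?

Order the vertices as 0 < 1 < 2 < 3 < 4. Listing each simplex with vertices in this order, K has dimension 2 with simplices:

  0-simplices (5): [0], [1], [2], [3], [4]
  1-simplices (10): [0,1], [0,2], [0,3], [0,4], [1,2], [1,3], [1,4], [2,3], [2,4], [3,4]
  2-simplices (5): [0,1,4], [0,2,3], [0,3,4], [1,2,3], [1,2,4]

Hence C_0 ≅ Z^5, C_1 ≅ Z^10, C_2 ≅ Z^5.

∂_1: C_1 → C_0 is given by ∂[p,q] = [q] − [p].
This gives a 5×10 integer matrix of rank 4; reducing to Smith normal form yields diagonal entries (1,1,1,1).

The boundary map ∂_2: C_2 → C_1 maps a triangle to the signed sum of its edges. For instance
  ∂[1,2,4] = [2,4] − [1,4] + [1,2],
  ∂[0,3,4] = [3,4] − [0,4] + [0,3].
As a 10×5 matrix over Z this has rank 5, with invariant factors (1,1,1,1,1).

Now H_k = ker ∂_k / im ∂_{k+1}, so:

  H_0: rank C_0 − rank ∂_1 = 5 − 4 = 1, and the invariant factors of ∂_1 are all 1, so H_0 ≅ Z.
  H_1: rank ker ∂_1 − rank ∂_2 = (10 − 4) − 5 = 1, and the invariant factors of ∂_2 are all 1, so H_1 ≅ Z.
  H_2: rank ker ∂_2 − rank ∂_3 = (5 − 5) − 0 = 0, and there is no ∂_3, so H_2 ≅ 0.

H_0 ≅ Z,  H_1 ≅ Z,  H_2 = 0.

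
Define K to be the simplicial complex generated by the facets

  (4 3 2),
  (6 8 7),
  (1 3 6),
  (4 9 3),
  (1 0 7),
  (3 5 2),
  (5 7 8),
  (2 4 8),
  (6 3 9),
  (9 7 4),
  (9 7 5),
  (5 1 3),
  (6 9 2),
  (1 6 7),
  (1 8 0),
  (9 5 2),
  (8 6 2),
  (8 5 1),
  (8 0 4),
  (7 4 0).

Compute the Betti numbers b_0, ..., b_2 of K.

K has 10 vertices, 30 edges, 20 triangles.
rank ∂_0 = 0, rank ∂_1 = 9 ⇒ b_0 = 10 − 0 − 9 = 1; all invariant factors of ∂_1 are 1 so no torsion. So H_0 ≅ Z.
rank ∂_1 = 9, rank ∂_2 = 20 ⇒ b_1 = 30 − 9 − 20 = 1; ∂_2 has invariant factor(s) [2] giving torsion. So H_1 ≅ Z ⊕ Z_2.
rank ∂_2 = 20, rank ∂_3 = 0 ⇒ b_2 = 20 − 20 − 0 = 0. So H_2 ≅ 0.

b_0 = 1, b_1 = 1, b_2 = 0.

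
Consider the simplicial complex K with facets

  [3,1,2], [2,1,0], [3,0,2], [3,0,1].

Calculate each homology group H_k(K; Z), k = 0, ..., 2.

Take the total order 0 < 1 < 2 < 3 on the vertex set. Then K (dimension 2) consists of the simplices:

  0-simplices (4): [0], [1], [2], [3]
  1-simplices (6): [0,1], [0,2], [0,3], [1,2], [1,3], [2,3]
  2-simplices (4): [0,1,2], [0,1,3], [0,2,3], [1,2,3]

Hence C_0 ≅ Z^4, C_1 ≅ Z^6, C_2 ≅ Z^4.

∂_1: C_1 → C_0 maps an edge to its endpoints' difference, ∂[p,q] = q − p. For instance
  ∂[0,2] = [2] − [0].
As a 4×6 matrix over Z this has rank 3, with invariant factors (1,1,1).

The boundary map ∂_2: C_2 → C_1 sends each 2-simplex [p,q,r] to [q,r] − [p,r] + [p,q]. For instance
  ∂[0,1,2] = [1,2] − [0,2] + [0,1],
  ∂[0,2,3] = [2,3] − [0,3] + [0,2].
As a 6×4 matrix over Z this has rank 3, with invariant factors (1,1,1).

Computing H_k = (kernel of ∂_k) / (image of ∂_{k+1}):

  H_0: rank C_0 − rank ∂_1 = 4 − 3 = 1, and the invariant factors of ∂_1 are all 1, so H_0 = Z.
  H_1: rank ker ∂_1 − rank ∂_2 = (6 − 3) − 3 = 0, and the invariant factors of ∂_2 are all 1, so H_1 = 0.
  H_2: rank ker ∂_2 − rank ∂_3 = (4 − 3) − 0 = 1, and there is no ∂_3, so H_2 = Z.

(K is a triangulation of the 2-sphere S^2.)

H_0 = Z,  H_1 = 0,  H_2 = Z.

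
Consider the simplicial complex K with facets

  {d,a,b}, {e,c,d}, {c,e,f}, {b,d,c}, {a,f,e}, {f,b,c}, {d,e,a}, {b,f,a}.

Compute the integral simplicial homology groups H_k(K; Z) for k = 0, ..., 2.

Fix the vertex order a < b < c < d < e < f and write every simplex with vertices in increasing order. Then dim K = 2 and the simplices of K are:

  0-simplices (6): a, b, c, d, e, f
  1-simplices (12): ab, ad, ae, af, bc, bd, bf, cd, ce, cf, de, ef
  2-simplices (8): abd, abf, ade, aef, bcd, bcf, cde, cef

giving chain groups C_0 ≅ Z^6, C_1 ≅ Z^12, C_2 ≅ Z^8.

∂_1: C_1 → C_0 is given by ∂[p,q] = [q] − [p].
The 6×12 boundary matrix has rank 5 and Smith normal form diag(1,1,1,1,1).

The boundary map ∂_2: C_2 → C_1 acts by ∂[p,q,r] = [q,r] − [p,r] + [p,q]. For instance
  ∂ade = de − ae + ad,
  ∂cde = de − ce + cd.
As a 12×8 matrix over Z this has rank 7, with invariant factors (1,1,1,1,1,1,1).

Reading off H_k = ker ∂_k / im ∂_{k+1}:

  H_0: rank C_0 − rank ∂_1 = 6 − 5 = 1, and the invariant factors of ∂_1 are all 1, so H_0 ≅ Z.
  H_1: rank ker ∂_1 − rank ∂_2 = (12 − 5) − 7 = 0, and the invariant factors of ∂_2 are all 1, so H_1 ≅ 0.
  H_2: rank ker ∂_2 − rank ∂_3 = (8 − 7) − 0 = 1, and there is no ∂_3, so H_2 ≅ Z.

As a check, the Euler characteristic is 6 − 12 + 8 = 2, which agrees with 1 − 0 + 1 = 2.

H_0 ≅ Z,  H_1 = 0,  H_2 ≅ Z.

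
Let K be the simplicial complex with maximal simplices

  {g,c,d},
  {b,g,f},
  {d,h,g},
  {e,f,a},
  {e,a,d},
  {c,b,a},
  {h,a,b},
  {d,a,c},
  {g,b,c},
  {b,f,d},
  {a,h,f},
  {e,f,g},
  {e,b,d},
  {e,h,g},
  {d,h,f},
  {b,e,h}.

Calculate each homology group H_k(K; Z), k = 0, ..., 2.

H_0 ≅ Z,  H_1 ≅ Z^2,  H_2 ≅ Z.

Take the total order a < b < c < d < e < f < g < h on the vertex set. Then K (dimension 2) consists of the simplices:

  0-simplices (8): a, b, c, d, e, f, g, h
  1-simplices (24): ab, ac, ad, ae, af, ah, bc, bd, be, bf, bg, bh, cd, cg, de, df, dg, dh, ef, eg, eh, fg, fh, gh
  2-simplices (16): abc, abh, acd, ade, aef, afh, bcg, bde, bdf, beh, bfg, cdg, dfh, dgh, efg, egh

so the chain groups are C_0 ≅ Z^8, C_1 ≅ Z^24, C_2 ≅ Z^16.

Boundary ∂_1: C_1 → C_0 maps an edge to its endpoints' difference, ∂[p,q] = q − p. For instance
  ∂ef = f − e.
The 8×24 boundary matrix has rank 7 and Smith normal form diag(1,1,1,1,1,1,1).

Boundary ∂_2: C_2 → C_1 maps a triangle to the signed sum of its edges. For instance
  ∂cdg = dg − cg + cd,
  ∂egh = gh − eh + eg.
This gives a 24×16 integer matrix of rank 15; reducing to Smith normal form yields diagonal entries (1,1,1,1,1,1,1,1,1,1,1,1,1,1,1).

From H_k ≅ ker(∂_k) / im(∂_{k+1}) we obtain:

  H_0: rank C_0 − rank ∂_1 = 8 − 7 = 1, and the invariant factors of ∂_1 are all 1, so H_0 ≅ Z.
  H_1: rank ker ∂_1 − rank ∂_2 = (24 − 7) − 15 = 2, and the invariant factors of ∂_2 are all 1, so H_1 ≅ Z^2.
  H_2: rank ker ∂_2 − rank ∂_3 = (16 − 15) − 0 = 1, and there is no ∂_3, so H_2 ≅ Z.

As a check, the Euler characteristic is 8 − 24 + 16 = 0, which agrees with 1 − 2 + 1 = 0.
(K is a triangulation of the torus T^2.)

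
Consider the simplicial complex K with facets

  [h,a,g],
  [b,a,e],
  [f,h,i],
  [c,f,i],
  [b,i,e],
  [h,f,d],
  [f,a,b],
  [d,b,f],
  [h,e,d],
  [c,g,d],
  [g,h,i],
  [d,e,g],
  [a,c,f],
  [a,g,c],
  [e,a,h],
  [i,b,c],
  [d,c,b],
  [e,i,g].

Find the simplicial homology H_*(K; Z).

K has 9 vertices, 27 edges, 18 triangles.
rank ∂_0 = 0, rank ∂_1 = 8 ⇒ b_0 = 9 − 0 − 8 = 1; all invariant factors of ∂_1 are 1 so no torsion. So H_0 = Z.
rank ∂_1 = 8, rank ∂_2 = 18 ⇒ b_1 = 27 − 8 − 18 = 1; ∂_2 has invariant factor(s) [2] giving torsion. So H_1 = Z × Z/2.
rank ∂_2 = 18, rank ∂_3 = 0 ⇒ b_2 = 18 − 18 − 0 = 0. So H_2 = 0.

H_0 ≅ Z,  H_1 ≅ Z × Z/2,  H_2 = 0.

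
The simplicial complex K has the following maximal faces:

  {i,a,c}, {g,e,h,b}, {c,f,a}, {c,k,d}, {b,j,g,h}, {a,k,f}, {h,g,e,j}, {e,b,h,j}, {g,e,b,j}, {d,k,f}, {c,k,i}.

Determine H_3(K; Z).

H_3 = Z.

We work with the vertex ordering a < b < c < d < e < f < g < h < i < j < k. The simplices of K, each written with vertices in increasing order, are:

  0-simplices (11): a, b, c, d, e, f, g, h, i, j, k
  1-simplices (22): ac, af, ai, ak, be, bg, bh, bj, cd, cf, ci, ck, df, dk, eg, eh, ej, fk, gh, gj, hj, ik
  2-simplices (16): acf, aci, afk, beg, beh, bej, bgh, bgj, bhj, cdk, cik, dfk, egh, egj, ehj, ghj
  3-simplices (5): begh, begj, behj, bghj, eghj

Hence C_0 ≅ Z^11, C_1 ≅ Z^22, C_2 ≅ Z^16, C_3 ≅ Z^5.

The boundary map ∂_1: C_1 → C_0 sends each edge [p,q] (with p < q) to q − p. For instance
  ∂eg = g − e.
As a 11×22 matrix over Z this has rank 9, with invariant factors (1,1,1,1,1,1,1,1,1).

∂_2: C_2 → C_1 acts by ∂[p,q,r] = [q,r] − [p,r] + [p,q]. For instance
  ∂bej = ej − bj + be,
  ∂aci = ci − ai + ac.
This gives a 22×16 integer matrix of rank 12; reducing to Smith normal form yields diagonal entries (1,1,1,1,1,1,1,1,1,1,1,1).

The boundary map ∂_3: C_3 → C_2 sends each 3-simplex σ to the alternating sum Σ_i (−1)^i (σ with its i-th vertex removed). For instance
  ∂bghj = ghj − bhj + bgj − bgh,
  ∂begj = egj − bgj + bej − beg.
The 16×5 boundary matrix has rank 4 and Smith normal form diag(1,1,1,1).

Computing H_k = (kernel of ∂_k) / (image of ∂_{k+1}):

  H_3: rank ker ∂_3 − rank ∂_4 = (5 − 4) − 0 = 1, and there is no ∂_4, so H_3 = Z.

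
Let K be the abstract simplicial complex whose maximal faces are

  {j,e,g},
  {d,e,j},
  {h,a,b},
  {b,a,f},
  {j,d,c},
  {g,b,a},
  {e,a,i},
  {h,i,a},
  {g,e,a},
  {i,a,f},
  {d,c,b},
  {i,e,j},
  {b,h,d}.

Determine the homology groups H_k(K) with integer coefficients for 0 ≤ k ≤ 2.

H_0 = Z,  H_1 = Z,  H_2 = 0.

Order the vertices as a < b < c < d < e < f < g < h < i < j. Listing each simplex with vertices in this order, K has dimension 2 with simplices:

  0-simplices (10): a, b, c, d, e, f, g, h, i, j
  1-simplices (23): ab, ae, af, ag, ah, ai, bc, bd, bf, bg, bh, cd, cj, de, dh, dj, eg, ei, ej, fi, gj, hi, ij
  2-simplices (13): abf, abg, abh, aeg, aei, afi, ahi, bcd, bdh, cdj, dej, egj, eij

Hence C_0 ≅ Z^10, C_1 ≅ Z^23, C_2 ≅ Z^13.

The boundary map ∂_1: C_1 → C_0 sends each edge [p,q] (with p < q) to q − p.
As a 10×23 matrix over Z this has rank 9, with invariant factors (1,1,1,1,1,1,1,1,1).

Boundary ∂_2: C_2 → C_1 sends each 2-simplex [p,q,r] to [q,r] − [p,r] + [p,q]. For instance
  ∂egj = gj − ej + eg,
  ∂aeg = eg − ag + ae.
The 23×13 boundary matrix has rank 13 and Smith normal form diag(1,1,1,1,1,1,1,1,1,1,1,1,1).

From H_k ≅ ker(∂_k) / im(∂_{k+1}) we obtain:

  H_0: rank C_0 − rank ∂_1 = 10 − 9 = 1, and the invariant factors of ∂_1 are all 1, so H_0 ≅ Z.
  H_1: rank ker ∂_1 − rank ∂_2 = (23 − 9) − 13 = 1, and the invariant factors of ∂_2 are all 1, so H_1 ≅ Z.
  H_2: rank ker ∂_2 − rank ∂_3 = (13 − 13) − 0 = 0, and there is no ∂_3, so H_2 ≅ 0.

As a check, the Euler characteristic is 10 − 23 + 13 = 0, which agrees with 1 − 1 + 0 = 0.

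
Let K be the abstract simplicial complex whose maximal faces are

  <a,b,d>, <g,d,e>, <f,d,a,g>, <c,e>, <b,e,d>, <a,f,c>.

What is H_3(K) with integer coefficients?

H_3 ≅ 0.

Take the total order a < b < c < d < e < f < g on the vertex set. Then K (dimension 3) consists of the simplices:

  0-simplices (7): a, b, c, d, e, f, g
  1-simplices (14): ab, ac, ad, af, ag, bd, be, ce, cf, de, df, dg, eg, fg
  2-simplices (8): abd, acf, adf, adg, afg, bde, deg, dfg
  3-simplices (1): adfg

Hence C_0 ≅ Z^7, C_1 ≅ Z^14, C_2 ≅ Z^8, C_3 ≅ Z^1.

The boundary map ∂_1: C_1 → C_0 maps an edge to its endpoints' difference, ∂[p,q] = q − p. For instance
  ∂de = e − d.
As a 7×14 matrix over Z this has rank 6, with invariant factors (1,1,1,1,1,1).

Boundary ∂_2: C_2 → C_1 acts by ∂[p,q,r] = [q,r] − [p,r] + [p,q]. For instance
  ∂abd = bd − ad + ab,
  ∂acf = cf − af + ac.
The 14×8 boundary matrix has rank 7 and Smith normal form diag(1,1,1,1,1,1,1).

Boundary ∂_3: C_3 → C_2 sends each 3-simplex σ to the alternating sum Σ_i (−1)^i (σ with its i-th vertex removed). For instance
  ∂adfg = dfg − afg + adg − adf.
As a 8×1 matrix over Z this has rank 1, with invariant factors (1).

Reading off H_k = ker ∂_k / im ∂_{k+1}:

  H_3: rank ker ∂_3 − rank ∂_4 = (1 − 1) − 0 = 0, and there is no ∂_4, so H_3 ≅ 0.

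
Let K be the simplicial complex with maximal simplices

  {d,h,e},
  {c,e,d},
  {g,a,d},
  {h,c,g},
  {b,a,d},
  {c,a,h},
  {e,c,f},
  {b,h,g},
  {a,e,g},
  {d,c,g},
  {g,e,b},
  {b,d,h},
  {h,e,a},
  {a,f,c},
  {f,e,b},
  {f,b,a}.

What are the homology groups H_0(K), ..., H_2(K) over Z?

Fix the vertex order a < b < c < d < e < f < g < h and write every simplex with vertices in increasing order. Then dim K = 2 and the simplices of K are:

  0-simplices (8): a, b, c, d, e, f, g, h
  1-simplices (24): ab, ac, ad, ae, af, ag, ah, bd, be, bf, bg, bh, cd, ce, cf, cg, ch, de, dg, dh, ef, eg, eh, gh
  2-simplices (16): abd, abf, acf, ach, adg, aeg, aeh, bdh, bef, beg, bgh, cde, cdg, cef, cgh, deh

giving chain groups C_0 ≅ Z^8, C_1 ≅ Z^24, C_2 ≅ Z^16.

The boundary map ∂_1: C_1 → C_0 maps an edge to its endpoints' difference, ∂[p,q] = q − p.
This gives a 8×24 integer matrix of rank 7; reducing to Smith normal form yields diagonal entries (1,1,1,1,1,1,1).

The boundary map ∂_2: C_2 → C_1 maps a triangle to the signed sum of its edges. For instance
  ∂abf = bf − af + ab,
  ∂abd = bd − ad + ab.
The 24×16 boundary matrix has rank 15 and Smith normal form diag(1,1,1,1,1,1,1,1,1,1,1,1,1,1,1).

Reading off H_k = ker ∂_k / im ∂_{k+1}:

  H_0: rank C_0 − rank ∂_1 = 8 − 7 = 1, and the invariant factors of ∂_1 are all 1, so H_0 = Z.
  H_1: rank ker ∂_1 − rank ∂_2 = (24 − 7) − 15 = 2, and the invariant factors of ∂_2 are all 1, so H_1 = Z^2.
  H_2: rank ker ∂_2 − rank ∂_3 = (16 − 15) − 0 = 1, and there is no ∂_3, so H_2 = Z.

H_0 ≅ Z,  H_1 ≅ Z^2,  H_2 ≅ Z.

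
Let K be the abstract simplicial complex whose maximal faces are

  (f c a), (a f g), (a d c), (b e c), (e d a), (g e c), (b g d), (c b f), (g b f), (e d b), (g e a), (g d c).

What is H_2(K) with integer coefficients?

H_2 = 0.

K has 7 vertices, 18 edges, 12 triangles.
rank ∂_2 = 12, rank ∂_3 = 0 ⇒ b_2 = 12 − 12 − 0 = 0. So H_2 = 0.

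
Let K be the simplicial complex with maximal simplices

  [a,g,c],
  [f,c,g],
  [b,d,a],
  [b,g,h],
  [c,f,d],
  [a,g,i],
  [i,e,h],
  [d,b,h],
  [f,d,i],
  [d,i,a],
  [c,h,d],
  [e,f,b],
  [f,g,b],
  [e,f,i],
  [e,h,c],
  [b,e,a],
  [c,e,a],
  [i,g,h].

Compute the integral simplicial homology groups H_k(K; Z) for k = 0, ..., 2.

H_0 ≅ Z,  H_1 ≅ Z^2,  H_2 ≅ Z.

Take the total order a < b < c < d < e < f < g < h < i on the vertex set. Then K (dimension 2) consists of the simplices:

  0-simplices (9): a, b, c, d, e, f, g, h, i
  1-simplices (27): ab, ac, ad, ae, ag, ai, bd, be, bf, bg, bh, cd, ce, cf, cg, ch, df, dh, di, ef, eh, ei, fg, fi, gh, gi, hi
  2-simplices (18): abd, abe, ace, acg, adi, agi, bdh, bef, bfg, bgh, cdf, cdh, ceh, cfg, dfi, efi, ehi, ghi

Hence C_0 ≅ Z^9, C_1 ≅ Z^27, C_2 ≅ Z^18.

The boundary map ∂_1: C_1 → C_0 maps an edge to its endpoints' difference, ∂[p,q] = q − p. For instance
  ∂ab = b − a.
The 9×27 boundary matrix has rank 8 and Smith normal form diag(1,1,1,1,1,1,1,1).

Boundary ∂_2: C_2 → C_1 acts by ∂[p,q,r] = [q,r] − [p,r] + [p,q]. For instance
  ∂dfi = fi − di + df,
  ∂agi = gi − ai + ag.
As a 27×18 matrix over Z this has rank 17, with invariant factors (1,1,1,1,1,1,1,1,1,1,1,1,1,1,1,1,1).

From H_k ≅ ker(∂_k) / im(∂_{k+1}) we obtain:

  H_0: rank C_0 − rank ∂_1 = 9 − 8 = 1, and the invariant factors of ∂_1 are all 1, so H_0 = Z.
  H_1: rank ker ∂_1 − rank ∂_2 = (27 − 8) − 17 = 2, and the invariant factors of ∂_2 are all 1, so H_1 = Z^2.
  H_2: rank ker ∂_2 − rank ∂_3 = (18 − 17) − 0 = 1, and there is no ∂_3, so H_2 = Z.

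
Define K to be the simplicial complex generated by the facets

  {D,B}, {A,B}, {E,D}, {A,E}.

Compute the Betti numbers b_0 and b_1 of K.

b_0 = 1, b_1 = 1.

K has 4 vertices, 4 edges.
rank ∂_0 = 0, rank ∂_1 = 3 ⇒ b_0 = 4 − 0 − 3 = 1; all invariant factors of ∂_1 are 1 so no torsion. So H_0 = Z.
rank ∂_1 = 3, rank ∂_2 = 0 ⇒ b_1 = 4 − 3 − 0 = 1. So H_1 = Z.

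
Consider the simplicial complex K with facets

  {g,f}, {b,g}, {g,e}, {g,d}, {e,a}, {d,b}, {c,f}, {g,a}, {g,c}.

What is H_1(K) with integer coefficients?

H_1 ≅ Z^3.

We work with the vertex ordering a < b < c < d < e < f < g. The simplices of K, each written with vertices in increasing order, are:

  0-simplices (7): a, b, c, d, e, f, g
  1-simplices (9): ae, ag, bd, bg, cf, cg, dg, eg, fg

so the chain groups are C_0 ≅ Z^7, C_1 ≅ Z^9.

The boundary map ∂_1: C_1 → C_0 is given by ∂[p,q] = [q] − [p]. For instance
  ∂dg = g − d.
The resulting 7×9 matrix has rank 6, and its Smith normal form has invariant factors (1,1,1,1,1,1).

From H_k ≅ ker(∂_k) / im(∂_{k+1}) we obtain:

  H_1: rank ker ∂_1 − rank ∂_2 = (9 − 6) − 0 = 3, and there is no ∂_2, so H_1 = Z^3.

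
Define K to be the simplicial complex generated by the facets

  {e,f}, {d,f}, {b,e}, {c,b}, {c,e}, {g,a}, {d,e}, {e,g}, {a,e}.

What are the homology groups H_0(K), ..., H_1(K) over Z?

Fix the vertex order a < b < c < d < e < f < g and write every simplex with vertices in increasing order. Then dim K = 1 and the simplices of K are:

  0-simplices (7): a, b, c, d, e, f, g
  1-simplices (9): ae, ag, bc, be, ce, de, df, ef, eg

so the chain groups are C_0 ≅ Z^7, C_1 ≅ Z^9.

The boundary map ∂_1: C_1 → C_0 is given by ∂[p,q] = [q] − [p]. For instance
  ∂ce = e − c.
The 7×9 boundary matrix has rank 6 and Smith normal form diag(1,1,1,1,1,1).

From H_k ≅ ker(∂_k) / im(∂_{k+1}) we obtain:

  H_0: rank C_0 − rank ∂_1 = 7 − 6 = 1, and the invariant factors of ∂_1 are all 1, so H_0 = Z.
  H_1: rank ker ∂_1 − rank ∂_2 = (9 − 6) − 0 = 3, and there is no ∂_2, so H_1 = Z^3.

As a check, the Euler characteristic is 7 − 9 = -2, which agrees with 1 − 3 = -2.

H_0 ≅ Z,  H_1 ≅ Z^3.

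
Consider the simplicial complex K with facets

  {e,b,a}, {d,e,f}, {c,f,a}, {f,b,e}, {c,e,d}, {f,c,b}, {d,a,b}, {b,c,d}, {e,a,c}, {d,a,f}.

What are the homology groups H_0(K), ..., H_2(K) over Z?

K has 6 vertices, 15 edges, 10 triangles.
rank ∂_0 = 0, rank ∂_1 = 5 ⇒ b_0 = 6 − 0 − 5 = 1; all invariant factors of ∂_1 are 1 so no torsion. So H_0 = Z.
rank ∂_1 = 5, rank ∂_2 = 10 ⇒ b_1 = 15 − 5 − 10 = 0; ∂_2 has invariant factor(s) [2] giving torsion. So H_1 = Z/2.
rank ∂_2 = 10, rank ∂_3 = 0 ⇒ b_2 = 10 − 10 − 0 = 0. So H_2 = 0.

H_0 ≅ Z,  H_1 ≅ Z/2,  H_2 = 0.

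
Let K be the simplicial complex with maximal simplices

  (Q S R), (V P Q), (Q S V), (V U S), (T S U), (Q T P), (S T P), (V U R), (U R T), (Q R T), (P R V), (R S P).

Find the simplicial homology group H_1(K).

H_1 ≅ Z/2Z.

Take the total order P < Q < R < S < T < U < V on the vertex set. Then K (dimension 2) consists of the simplices:

  0-simplices (7): P, Q, R, S, T, U, V
  1-simplices (18): PQ, PR, PS, PT, PV, QR, QS, QT, QV, RS, RT, RU, RV, ST, SU, SV, TU, UV
  2-simplices (12): PQT, PQV, PRS, PRV, PST, QRS, QRT, QSV, RTU, RUV, STU, SUV

so the chain groups are C_0 ≅ Z^7, C_1 ≅ Z^18, C_2 ≅ Z^12.

Boundary ∂_1: C_1 → C_0 sends each edge [p,q] (with p < q) to q − p. For instance
  ∂TU = U − T.
The resulting 7×18 matrix has rank 6, and its Smith normal form has invariant factors (1,1,1,1,1,1).

The boundary map ∂_2: C_2 → C_1 acts by ∂[p,q,r] = [q,r] − [p,r] + [p,q]. For instance
  ∂PRV = RV − PV + PR,
  ∂QRS = RS − QS + QR.
This gives a 18×12 integer matrix of rank 12; reducing to Smith normal form yields diagonal entries (1,1,1,1,1,1,1,1,1,1,1,2).

From H_k ≅ ker(∂_k) / im(∂_{k+1}) we obtain:

  H_1: rank ker ∂_1 − rank ∂_2 = (18 − 6) − 12 = 0, and ∂_2 has invariant factor 2 > 1, so H_1 = Z/2Z.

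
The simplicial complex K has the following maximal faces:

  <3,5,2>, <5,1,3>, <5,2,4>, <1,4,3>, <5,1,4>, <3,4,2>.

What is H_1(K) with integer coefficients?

H_1 = 0.

Order the vertices as 1 < 2 < 3 < 4 < 5. Listing each simplex with vertices in this order, K has dimension 2 with simplices:

  0-simplices (5): [1], [2], [3], [4], [5]
  1-simplices (9): [1,3], [1,4], [1,5], [2,3], [2,4], [2,5], [3,4], [3,5], [4,5]
  2-simplices (6): [1,3,4], [1,3,5], [1,4,5], [2,3,4], [2,3,5], [2,4,5]

Hence C_0 ≅ Z^5, C_1 ≅ Z^9, C_2 ≅ Z^6.

The boundary map ∂_1: C_1 → C_0 sends each edge [p,q] (with p < q) to q − p.
The 5×9 boundary matrix has rank 4 and Smith normal form diag(1,1,1,1).

The boundary map ∂_2: C_2 → C_1 sends each 2-simplex [p,q,r] to [q,r] − [p,r] + [p,q]. For instance
  ∂[2,3,5] = [3,5] − [2,5] + [2,3],
  ∂[1,3,4] = [3,4] − [1,4] + [1,3].
As a 9×6 matrix over Z this has rank 5, with invariant factors (1,1,1,1,1).

Now H_k = ker ∂_k / im ∂_{k+1}, so:

  H_1: rank ker ∂_1 − rank ∂_2 = (9 − 4) − 5 = 0, and the invariant factors of ∂_2 are all 1, so H_1 ≅ 0.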